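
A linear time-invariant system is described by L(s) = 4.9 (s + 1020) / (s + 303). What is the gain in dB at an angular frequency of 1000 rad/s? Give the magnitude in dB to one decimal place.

|j1000 + 1020| = √(1000² + 1020²) = 1428
|j1000 + 303| = √(1000² + 303²) = 1045
|L(j1000)| = 4.9 × 1428 / 1045 = 6.6985
20 log₁₀(6.6985) = 16.52 dB

16.5 dB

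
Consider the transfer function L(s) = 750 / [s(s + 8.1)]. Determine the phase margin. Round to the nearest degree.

17 deg

Gain crossover: |L(jω)| = 1 at ω ≈ 26.8 rad/sec.
∠L(j26.8) = −90° − arctan(26.8/8.1) ≈ -163.18°
PM = 180° + (-163.18°) = 16.82°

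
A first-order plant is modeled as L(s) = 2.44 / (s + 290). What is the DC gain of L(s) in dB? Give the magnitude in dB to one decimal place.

-41.5 dB

L(0) = 2.44 / 290 = 0.0084138
20 log₁₀(0.0084138) = -41.50 dB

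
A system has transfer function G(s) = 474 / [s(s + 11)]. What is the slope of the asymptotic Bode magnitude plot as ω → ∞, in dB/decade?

With 0 zeros and 2 poles, the high-frequency asymptotic slope is 20 × (0 − 2) = -40 dB/decade.

-40 dB/decade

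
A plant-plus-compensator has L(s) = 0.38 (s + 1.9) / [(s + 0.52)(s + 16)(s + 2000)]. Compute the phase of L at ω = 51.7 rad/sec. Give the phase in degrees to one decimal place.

-75.8°

∠(j51.7 + 1.9) = arctan(51.7/1.9) = 87.90°
∠(j51.7 + 0.52) = arctan(51.7/0.52) = 89.42°
∠(j51.7 + 16) = arctan(51.7/16) = 72.80°
∠(j51.7 + 2000) = arctan(51.7/2000) = 1.48°
∠L(j51.7) = 87.90° − (89.42° + 72.80° + 1.48°) = -75.81°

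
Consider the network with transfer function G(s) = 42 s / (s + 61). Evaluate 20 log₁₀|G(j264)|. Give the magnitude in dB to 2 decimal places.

|j264| = 264
|j264 + 61| = √(264² + 61²) = 271
|G(j264)| = 42 × 264 / 271 = 40.922
20 log₁₀(40.922) = 32.239 dB

32.24 dB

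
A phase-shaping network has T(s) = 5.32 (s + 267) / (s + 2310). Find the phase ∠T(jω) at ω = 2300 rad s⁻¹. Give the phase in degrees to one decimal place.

38.5 deg

∠(j2300 + 267) = arctan(2300/267) = 83.38°
∠(j2300 + 2310) = arctan(2300/2310) = 44.88°
∠T(j2300) = 83.38° − 44.88° = 38.50°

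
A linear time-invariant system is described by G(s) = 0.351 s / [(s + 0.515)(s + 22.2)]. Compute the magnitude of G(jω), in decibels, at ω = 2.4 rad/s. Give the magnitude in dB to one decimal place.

-36.3 dB

|j2.4| = 2.4
|j2.4 + 0.515| = √(2.4² + 0.515²) = 2.455
|j2.4 + 22.2| = √(2.4² + 22.2²) = 22.33
|G(j2.4)| = 0.351 × 2.4 / (2.455 × 22.33) = 0.015369
20 log₁₀(0.015369) = -36.27 dB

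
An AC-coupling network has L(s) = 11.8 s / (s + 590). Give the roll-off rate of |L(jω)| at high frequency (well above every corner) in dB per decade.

With 1 zero and 1 pole, the high-frequency asymptotic slope is 20 × (1 − 1) = 0 dB/decade.

0 dB/decade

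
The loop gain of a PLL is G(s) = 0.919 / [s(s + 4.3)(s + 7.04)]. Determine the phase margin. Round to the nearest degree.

89°

Gain crossover: |G(jω)| = 1 at ω ≈ 0.0304 rad/s.
∠G(j0.0304) = −90° − arctan(0.0304/4.3) − arctan(0.0304/7.04) ≈ -90.65°
PM = 180° + (-90.65°) = 89.35°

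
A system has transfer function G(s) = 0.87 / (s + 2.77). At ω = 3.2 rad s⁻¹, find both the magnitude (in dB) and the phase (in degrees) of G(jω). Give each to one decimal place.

|G| = -13.7 dB, ∠G = -49.1°

|j3.2 + 2.77| = √(3.2² + 2.77²) = 4.232
|G(j3.2)| = 0.87 / 4.232 = 0.20556
20 log₁₀(0.20556) = -13.74 dB
∠(j3.2 + 2.77) = arctan(3.2/2.77) = 49.12°
∠G(j3.2) = −49.12° = -49.12°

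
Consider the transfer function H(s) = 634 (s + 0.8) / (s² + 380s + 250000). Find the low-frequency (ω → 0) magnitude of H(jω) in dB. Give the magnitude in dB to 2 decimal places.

-53.86 dB

H(0) = 634 × 0.8 / 250000 = 0.0020288
20 log₁₀(0.0020288) = -53.855 dB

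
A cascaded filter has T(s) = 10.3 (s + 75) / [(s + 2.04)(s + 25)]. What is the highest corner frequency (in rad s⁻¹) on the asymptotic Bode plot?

Break frequencies occur at each pole and zero magnitude: 2.04 rad s⁻¹, 25 rad s⁻¹, 75 rad s⁻¹.
The highest is 75 rad s⁻¹.

75 rad s⁻¹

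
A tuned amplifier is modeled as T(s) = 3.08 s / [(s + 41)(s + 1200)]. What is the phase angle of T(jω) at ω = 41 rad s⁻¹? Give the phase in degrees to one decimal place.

43.0°

∠(j41) = 90.00°
∠(j41 + 41) = arctan(41/41) = 45.00°
∠(j41 + 1200) = arctan(41/1200) = 1.96°
∠T(j41) = 90.00° − (45.00° + 1.96°) = 43.04°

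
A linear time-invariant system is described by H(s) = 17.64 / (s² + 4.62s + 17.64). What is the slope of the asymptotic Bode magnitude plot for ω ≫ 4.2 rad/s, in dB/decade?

-40 dB/decade

With 0 zeros and 2 poles, the high-frequency asymptotic slope is 20 × (0 − 2) = -40 dB/decade.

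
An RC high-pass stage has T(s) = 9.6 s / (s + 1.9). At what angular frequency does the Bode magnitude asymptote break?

1.9 rad/s

The single real pole at s = −1.9 gives a corner at ω = 1.9 rad/s.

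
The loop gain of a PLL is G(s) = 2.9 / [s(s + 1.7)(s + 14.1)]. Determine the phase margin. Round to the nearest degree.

Gain crossover: |G(jω)| = 1 at ω ≈ 0.121 rad/sec.
∠G(j0.121) = −90° − arctan(0.121/1.7) − arctan(0.121/14.1) ≈ -94.55°
PM = 180° + (-94.55°) = 85.45°

85 deg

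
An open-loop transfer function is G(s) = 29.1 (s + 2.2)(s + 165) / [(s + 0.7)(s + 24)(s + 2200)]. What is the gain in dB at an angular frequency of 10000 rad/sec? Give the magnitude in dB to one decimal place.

|j10000 + 2.2| = √(10000² + 2.2²) = 1e+04
|j10000 + 165| = √(10000² + 165²) = 1e+04
|j10000 + 0.7| = √(10000² + 0.7²) = 1e+04
|j10000 + 24| = √(10000² + 24²) = 1e+04
|j10000 + 2200| = √(10000² + 2200²) = 1.024e+04
|G(j10000)| = 29.1 × 1e+04 × 1e+04 / (1e+04 × 1e+04 × 1.024e+04) = 0.0028424
20 log₁₀(0.0028424) = -50.93 dB

-50.9 dB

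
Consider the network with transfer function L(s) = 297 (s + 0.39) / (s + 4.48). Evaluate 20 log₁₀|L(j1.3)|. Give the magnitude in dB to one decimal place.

|j1.3 + 0.39| = √(1.3² + 0.39²) = 1.357
|j1.3 + 4.48| = √(1.3² + 4.48²) = 4.665
|L(j1.3)| = 297 × 1.357 / 4.665 = 86.413
20 log₁₀(86.413) = 38.73 dB

38.7 dB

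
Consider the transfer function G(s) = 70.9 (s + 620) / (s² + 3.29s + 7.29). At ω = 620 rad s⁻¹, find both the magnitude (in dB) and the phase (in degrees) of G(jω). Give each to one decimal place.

|j620 + 620| = √(620² + 620²) = 876.8
|(j620)² + 3.29(j620) + 7.29| = |-3.8439e+05 + j2039.8| = 3.844e+05
|G(j620)| = 70.9 × 876.8 / 3.844e+05 = 0.16172
20 log₁₀(0.16172) = -15.82 dB
∠(j620 + 620) = arctan(620/620) = 45.00°
∠[(j620)² + 3.29(j620) + 7.29] = ∠[-3.8439e+05 + j2039.8] = 179.70°
∠G(j620) = 45.00° − 179.70° = -134.70°

|G| = -15.8 dB, ∠G = -134.7°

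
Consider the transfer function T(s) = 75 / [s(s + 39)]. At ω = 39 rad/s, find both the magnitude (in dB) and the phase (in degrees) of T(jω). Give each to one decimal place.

|j39 + 39| = √(39² + 39²) = 55.15
|j39| = 39
|T(j39)| = 75 / (55.15 × 39) = 0.034867
20 log₁₀(0.034867) = -29.15 dB
∠(j39 + 39) = arctan(39/39) = 45.00°
∠(j39) = 90.00°
∠T(j39) = − (45.00° + 90.00°) = -135.00°

|T| = -29.2 dB, ∠T = -135.0°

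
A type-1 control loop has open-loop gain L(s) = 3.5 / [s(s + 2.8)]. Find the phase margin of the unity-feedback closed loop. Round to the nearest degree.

Gain crossover: |L(jω)| = 1 at ω ≈ 1.16 rad s⁻¹.
∠L(j1.16) = −90° − arctan(1.16/2.8) ≈ -112.42°
PM = 180° + (-112.42°) = 67.58°

68 deg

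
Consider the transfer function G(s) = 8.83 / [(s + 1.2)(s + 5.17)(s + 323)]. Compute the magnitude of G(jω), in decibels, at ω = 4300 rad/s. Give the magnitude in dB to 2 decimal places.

|j4300 + 1.2| = √(4300² + 1.2²) = 4300
|j4300 + 5.17| = √(4300² + 5.17²) = 4300
|j4300 + 323| = √(4300² + 323²) = 4312
|G(j4300)| = 8.83 / (4300 × 4300 × 4312) = 1.1075e-10
20 log₁₀(1.1075e-10) = -199.113 dB

-199.11 dB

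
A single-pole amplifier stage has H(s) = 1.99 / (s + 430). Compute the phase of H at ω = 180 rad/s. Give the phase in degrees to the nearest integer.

∠(j180 + 430) = arctan(180/430) = 22.71°
∠H(j180) = −22.71° = -22.71°

-23°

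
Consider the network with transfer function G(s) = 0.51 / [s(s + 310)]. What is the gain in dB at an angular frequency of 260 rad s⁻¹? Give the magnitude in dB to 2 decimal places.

|j260 + 310| = √(260² + 310²) = 404.6
|j260| = 260
|G(j260)| = 0.51 / (404.6 × 260) = 4.8481e-06
20 log₁₀(4.8481e-06) = -106.289 dB

-106.29 dB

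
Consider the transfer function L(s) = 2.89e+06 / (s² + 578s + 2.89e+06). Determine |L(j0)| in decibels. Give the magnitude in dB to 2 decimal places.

L(0) = 2.89e+06 / 2.89e+06 = 1
20 log₁₀(1) = 0.000 dB

0.00 dB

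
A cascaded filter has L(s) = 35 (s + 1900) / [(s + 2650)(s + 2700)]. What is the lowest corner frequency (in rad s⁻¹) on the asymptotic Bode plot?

Break frequencies occur at each pole and zero magnitude: 1900 rad s⁻¹, 2650 rad s⁻¹, 2700 rad s⁻¹.
The lowest is 1900 rad s⁻¹.

1900 rad s⁻¹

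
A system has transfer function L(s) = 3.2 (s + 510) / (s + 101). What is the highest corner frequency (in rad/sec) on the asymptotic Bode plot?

Break frequencies occur at each pole and zero magnitude: 101 rad/sec, 510 rad/sec.
The highest is 510 rad/sec.

510 rad/sec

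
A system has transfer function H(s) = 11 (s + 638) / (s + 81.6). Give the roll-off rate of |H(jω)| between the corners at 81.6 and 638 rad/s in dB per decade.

-20 dB/decade

In this band the factors already past their corner are: pole at 81.6; net slope = -20 dB/decade.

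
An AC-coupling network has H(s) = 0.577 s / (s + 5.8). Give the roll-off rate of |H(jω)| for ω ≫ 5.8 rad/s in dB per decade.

0 dB/decade

With 1 zero and 1 pole, the high-frequency asymptotic slope is 20 × (1 − 1) = 0 dB/decade.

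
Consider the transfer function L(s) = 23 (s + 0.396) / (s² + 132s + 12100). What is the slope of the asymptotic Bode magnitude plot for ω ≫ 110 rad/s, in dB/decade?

With 1 zero and 2 poles, the high-frequency asymptotic slope is 20 × (1 − 2) = -20 dB/decade.

-20 dB/decade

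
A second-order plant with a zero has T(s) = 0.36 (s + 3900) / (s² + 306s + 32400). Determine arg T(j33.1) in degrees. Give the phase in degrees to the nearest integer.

-17°

∠(j33.1 + 3900) = arctan(33.1/3900) = 0.49°
∠[(j33.1)² + 306(j33.1) + 32400] = ∠[31304 + j10129] = 17.93°
∠T(j33.1) = 0.49° − 17.93° = -17.44°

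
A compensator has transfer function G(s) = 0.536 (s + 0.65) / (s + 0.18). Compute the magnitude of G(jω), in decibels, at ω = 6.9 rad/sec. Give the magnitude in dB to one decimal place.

-5.4 dB

|j6.9 + 0.65| = √(6.9² + 0.65²) = 6.931
|j6.9 + 0.18| = √(6.9² + 0.18²) = 6.902
|G(j6.9)| = 0.536 × 6.931 / 6.902 = 0.53819
20 log₁₀(0.53819) = -5.38 dB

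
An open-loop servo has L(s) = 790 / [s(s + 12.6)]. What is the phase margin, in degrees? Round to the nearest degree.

Gain crossover: |L(jω)| = 1 at ω ≈ 26.7 rad/sec.
∠L(j26.7) = −90° − arctan(26.7/12.6) ≈ -154.76°
PM = 180° + (-154.76°) = 25.24°

25 deg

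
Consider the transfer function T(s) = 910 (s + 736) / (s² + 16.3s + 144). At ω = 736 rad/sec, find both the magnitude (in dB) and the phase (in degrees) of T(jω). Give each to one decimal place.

|j736 + 736| = √(736² + 736²) = 1041
|(j736)² + 16.3(j736) + 144| = |-5.4155e+05 + j11997| = 5.417e+05
|T(j736)| = 910 × 1041 / 5.417e+05 = 1.7486
20 log₁₀(1.7486) = 4.85 dB
∠(j736 + 736) = arctan(736/736) = 45.00°
∠[(j736)² + 16.3(j736) + 144] = ∠[-5.4155e+05 + j11997] = 178.73°
∠T(j736) = 45.00° − 178.73° = -133.73°

|T| = 4.9 dB, ∠T = -133.7°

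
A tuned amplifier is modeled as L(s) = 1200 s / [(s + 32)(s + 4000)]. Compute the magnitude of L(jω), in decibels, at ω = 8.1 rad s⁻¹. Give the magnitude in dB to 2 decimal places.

-22.66 dB

|j8.1| = 8.1
|j8.1 + 32| = √(8.1² + 32²) = 33.01
|j8.1 + 4000| = √(8.1² + 4000²) = 4000
|L(j8.1)| = 1200 × 8.1 / (33.01 × 4000) = 0.073616
20 log₁₀(0.073616) = -22.661 dB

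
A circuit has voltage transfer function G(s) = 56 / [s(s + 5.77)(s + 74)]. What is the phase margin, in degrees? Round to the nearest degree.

Gain crossover: |G(jω)| = 1 at ω ≈ 0.131 rad s⁻¹.
∠G(j0.131) = −90° − arctan(0.131/5.77) − arctan(0.131/74) ≈ -91.40°
PM = 180° + (-91.40°) = 88.60°

89°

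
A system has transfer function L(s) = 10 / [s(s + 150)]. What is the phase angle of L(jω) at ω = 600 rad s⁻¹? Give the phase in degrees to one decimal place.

-166.0°

∠(j600 + 150) = arctan(600/150) = 75.96°
∠(j600) = 90.00°
∠L(j600) = − (75.96° + 90.00°) = -165.96°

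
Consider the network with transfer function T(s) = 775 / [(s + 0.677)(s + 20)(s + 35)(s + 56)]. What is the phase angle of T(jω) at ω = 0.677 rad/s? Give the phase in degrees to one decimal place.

∠(j0.677 + 0.677) = arctan(0.677/0.677) = 45.00°
∠(j0.677 + 20) = arctan(0.677/20) = 1.94°
∠(j0.677 + 35) = arctan(0.677/35) = 1.11°
∠(j0.677 + 56) = arctan(0.677/56) = 0.69°
∠T(j0.677) = − (45.00° + 1.94° + 1.11° + 0.69°) = -48.74°

-48.7°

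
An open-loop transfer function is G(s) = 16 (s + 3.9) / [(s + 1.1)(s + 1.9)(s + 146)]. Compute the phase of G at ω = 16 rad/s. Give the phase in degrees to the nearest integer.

-99°

∠(j16 + 3.9) = arctan(16/3.9) = 76.30°
∠(j16 + 1.1) = arctan(16/1.1) = 86.07°
∠(j16 + 1.9) = arctan(16/1.9) = 83.23°
∠(j16 + 146) = arctan(16/146) = 6.25°
∠G(j16) = 76.30° − (86.07° + 83.23° + 6.25°) = -99.25°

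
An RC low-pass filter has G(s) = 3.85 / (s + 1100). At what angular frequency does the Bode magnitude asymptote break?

The single real pole at s = −1100 gives a corner at ω = 1100 rad s⁻¹.

1100 rad s⁻¹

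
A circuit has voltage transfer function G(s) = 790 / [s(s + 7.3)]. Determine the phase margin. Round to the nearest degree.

Gain crossover: |G(jω)| = 1 at ω ≈ 27.6 rad s⁻¹.
∠G(j27.6) = −90° − arctan(27.6/7.3) ≈ -165.20°
PM = 180° + (-165.20°) = 14.80°

15°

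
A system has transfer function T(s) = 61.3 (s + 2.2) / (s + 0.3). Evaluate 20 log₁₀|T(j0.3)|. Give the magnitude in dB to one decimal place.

|j0.3 + 2.2| = √(0.3² + 2.2²) = 2.22
|j0.3 + 0.3| = √(0.3² + 0.3²) = 0.4243
|T(j0.3)| = 61.3 × 2.22 / 0.4243 = 320.81
20 log₁₀(320.81) = 50.12 dB

50.1 dB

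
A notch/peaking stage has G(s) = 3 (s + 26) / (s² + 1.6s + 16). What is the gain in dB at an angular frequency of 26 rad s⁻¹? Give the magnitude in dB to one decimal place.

-15.6 dB

|j26 + 26| = √(26² + 26²) = 36.77
|(j26)² + 1.6(j26) + 16| = |-660 + j41.6| = 661.3
|G(j26)| = 3 × 36.77 / 661.3 = 0.1668
20 log₁₀(0.1668) = -15.56 dB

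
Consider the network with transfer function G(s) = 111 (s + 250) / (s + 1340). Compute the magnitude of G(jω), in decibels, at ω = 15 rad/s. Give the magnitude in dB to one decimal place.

26.3 dB

|j15 + 250| = √(15² + 250²) = 250.4
|j15 + 1340| = √(15² + 1340²) = 1340
|G(j15)| = 111 × 250.4 / 1340 = 20.745
20 log₁₀(20.745) = 26.34 dB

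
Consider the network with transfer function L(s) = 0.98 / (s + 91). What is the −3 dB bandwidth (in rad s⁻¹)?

For a single-pole low-pass, the −3 dB point is at the pole: ω = 91 rad s⁻¹.

91 rad s⁻¹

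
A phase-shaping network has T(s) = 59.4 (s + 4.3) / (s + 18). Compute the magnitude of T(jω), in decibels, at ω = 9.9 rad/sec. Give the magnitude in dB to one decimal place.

|j9.9 + 4.3| = √(9.9² + 4.3²) = 10.79
|j9.9 + 18| = √(9.9² + 18²) = 20.54
|T(j9.9)| = 59.4 × 10.79 / 20.54 = 31.21
20 log₁₀(31.21) = 29.89 dB

29.9 dB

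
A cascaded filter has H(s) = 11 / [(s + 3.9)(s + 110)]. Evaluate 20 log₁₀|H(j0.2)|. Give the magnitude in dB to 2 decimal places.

|j0.2 + 3.9| = √(0.2² + 3.9²) = 3.905
|j0.2 + 110| = √(0.2² + 110²) = 110
|H(j0.2)| = 11 / (3.905 × 110) = 0.025607
20 log₁₀(0.025607) = -31.833 dB

-31.83 dB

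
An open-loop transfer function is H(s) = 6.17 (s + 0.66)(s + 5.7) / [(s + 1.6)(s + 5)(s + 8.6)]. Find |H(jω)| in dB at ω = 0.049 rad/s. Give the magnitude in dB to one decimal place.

-9.4 dB

|j0.049 + 0.66| = √(0.049² + 0.66²) = 0.6618
|j0.049 + 5.7| = √(0.049² + 5.7²) = 5.7
|j0.049 + 1.6| = √(0.049² + 1.6²) = 1.601
|j0.049 + 5| = √(0.049² + 5²) = 5
|j0.049 + 8.6| = √(0.049² + 8.6²) = 8.6
|H(j0.049)| = 6.17 × 0.6618 × 5.7 / (1.601 × 5 × 8.6) = 0.33814
20 log₁₀(0.33814) = -9.42 dB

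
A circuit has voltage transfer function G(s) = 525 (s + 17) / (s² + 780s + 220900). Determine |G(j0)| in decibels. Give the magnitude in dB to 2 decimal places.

-27.87 dB

G(0) = 525 × 17 / 220900 = 0.040403
20 log₁₀(0.040403) = -27.872 dB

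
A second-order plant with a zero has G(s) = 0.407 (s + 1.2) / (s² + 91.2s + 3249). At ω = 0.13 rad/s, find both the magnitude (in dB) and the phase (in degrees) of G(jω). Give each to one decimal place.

|G| = -76.4 dB, ∠G = 6.0°

|j0.13 + 1.2| = √(0.13² + 1.2²) = 1.207
|(j0.13)² + 91.2(j0.13) + 3249| = |3249 + j11.856| = 3249
|G(j0.13)| = 0.407 × 1.207 / 3249 = 0.0001512
20 log₁₀(0.0001512) = -76.41 dB
∠(j0.13 + 1.2) = arctan(0.13/1.2) = 6.18°
∠[(j0.13)² + 91.2(j0.13) + 3249] = ∠[3249 + j11.856] = 0.21°
∠G(j0.13) = 6.18° − 0.21° = 5.97°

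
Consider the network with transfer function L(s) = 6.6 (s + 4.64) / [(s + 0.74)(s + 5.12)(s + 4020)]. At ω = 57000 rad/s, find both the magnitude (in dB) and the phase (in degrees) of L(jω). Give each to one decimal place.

|j57000 + 4.64| = √(57000² + 4.64²) = 5.7e+04
|j57000 + 0.74| = √(57000² + 0.74²) = 5.7e+04
|j57000 + 5.12| = √(57000² + 5.12²) = 5.7e+04
|j57000 + 4020| = √(57000² + 4020²) = 5.714e+04
|L(j57000)| = 6.6 × 5.7e+04 / (5.7e+04 × 5.7e+04 × 5.714e+04) = 2.0264e-09
20 log₁₀(2.0264e-09) = -173.87 dB
∠(j57000 + 4.64) = arctan(57000/4.64) = 90.00°
∠(j57000 + 0.74) = arctan(57000/0.74) = 90.00°
∠(j57000 + 5.12) = arctan(57000/5.12) = 89.99°
∠(j57000 + 4020) = arctan(57000/4020) = 85.97°
∠L(j57000) = 90.00° − (90.00° + 89.99° + 85.97°) = -175.96°

|L| = -173.9 dB, ∠L = -176.0°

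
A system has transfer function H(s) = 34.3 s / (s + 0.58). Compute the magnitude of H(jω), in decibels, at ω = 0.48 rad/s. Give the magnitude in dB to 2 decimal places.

26.80 dB

|j0.48| = 0.48
|j0.48 + 0.58| = √(0.48² + 0.58²) = 0.7529
|H(j0.48)| = 34.3 × 0.48 / 0.7529 = 21.869
20 log₁₀(21.869) = 26.796 dB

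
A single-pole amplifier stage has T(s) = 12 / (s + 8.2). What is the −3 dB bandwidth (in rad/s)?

8.2 rad/s

For a single-pole low-pass, the −3 dB point is at the pole: ω = 8.2 rad/s.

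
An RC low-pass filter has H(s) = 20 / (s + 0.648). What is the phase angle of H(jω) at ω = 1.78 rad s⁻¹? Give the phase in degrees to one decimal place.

-70.0 deg

∠(j1.78 + 0.648) = arctan(1.78/0.648) = 70.00°
∠H(j1.78) = −70.00° = -70.00°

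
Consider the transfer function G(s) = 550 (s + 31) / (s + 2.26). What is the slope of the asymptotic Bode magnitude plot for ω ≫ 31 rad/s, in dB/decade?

With 1 zero and 1 pole, the high-frequency asymptotic slope is 20 × (1 − 1) = 0 dB/decade.

0 dB/decade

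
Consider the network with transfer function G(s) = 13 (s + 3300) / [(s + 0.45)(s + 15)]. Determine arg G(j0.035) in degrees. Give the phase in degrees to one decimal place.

∠(j0.035 + 3300) = arctan(0.035/3300) = 0.00°
∠(j0.035 + 0.45) = arctan(0.035/0.45) = 4.45°
∠(j0.035 + 15) = arctan(0.035/15) = 0.13°
∠G(j0.035) = 0.00° − (4.45° + 0.13°) = -4.58°

-4.6°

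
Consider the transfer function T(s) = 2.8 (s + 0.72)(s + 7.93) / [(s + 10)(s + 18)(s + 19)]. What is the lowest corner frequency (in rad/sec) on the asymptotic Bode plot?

0.72 rad/sec

Break frequencies occur at each pole and zero magnitude: 0.72 rad/sec, 7.93 rad/sec, 10 rad/sec, 18 rad/sec, 19 rad/sec.
The lowest is 0.72 rad/sec.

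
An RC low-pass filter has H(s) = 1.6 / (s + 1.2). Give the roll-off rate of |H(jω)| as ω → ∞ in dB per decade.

-20 dB/decade

With 0 zeros and 1 pole, the high-frequency asymptotic slope is 20 × (0 − 1) = -20 dB/decade.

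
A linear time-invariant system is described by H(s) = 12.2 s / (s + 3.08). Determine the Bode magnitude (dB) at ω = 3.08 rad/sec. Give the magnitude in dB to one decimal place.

18.7 dB

|j3.08| = 3.08
|j3.08 + 3.08| = √(3.08² + 3.08²) = 4.356
|H(j3.08)| = 12.2 × 3.08 / 4.356 = 8.6267
20 log₁₀(8.6267) = 18.72 dB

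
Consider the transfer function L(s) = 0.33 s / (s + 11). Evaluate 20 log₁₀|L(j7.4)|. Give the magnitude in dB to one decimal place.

-14.7 dB

|j7.4| = 7.4
|j7.4 + 11| = √(7.4² + 11²) = 13.26
|L(j7.4)| = 0.33 × 7.4 / 13.26 = 0.1842
20 log₁₀(0.1842) = -14.69 dB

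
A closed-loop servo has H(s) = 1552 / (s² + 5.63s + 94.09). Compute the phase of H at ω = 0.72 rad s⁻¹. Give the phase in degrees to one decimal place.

∠[(j0.72)² + 5.63(j0.72) + 94.09] = ∠[93.572 + j4.0536] = 2.48°
∠H(j0.72) = −2.48° = -2.48°

-2.5°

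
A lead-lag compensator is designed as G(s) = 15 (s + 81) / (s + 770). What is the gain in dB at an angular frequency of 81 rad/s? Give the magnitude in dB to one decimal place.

|j81 + 81| = √(81² + 81²) = 114.6
|j81 + 770| = √(81² + 770²) = 774.2
|G(j81)| = 15 × 114.6 / 774.2 = 2.2193
20 log₁₀(2.2193) = 6.92 dB

6.9 dB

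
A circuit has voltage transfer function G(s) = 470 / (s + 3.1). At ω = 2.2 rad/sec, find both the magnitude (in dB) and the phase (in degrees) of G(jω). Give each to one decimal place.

|j2.2 + 3.1| = √(2.2² + 3.1²) = 3.801
|G(j2.2)| = 470 / 3.801 = 123.64
20 log₁₀(123.64) = 41.84 dB
∠(j2.2 + 3.1) = arctan(2.2/3.1) = 35.36°
∠G(j2.2) = −35.36° = -35.36°

|G| = 41.8 dB, ∠G = -35.4°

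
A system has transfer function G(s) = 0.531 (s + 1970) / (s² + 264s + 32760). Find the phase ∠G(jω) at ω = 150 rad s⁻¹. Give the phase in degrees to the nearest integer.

-71°

∠(j150 + 1970) = arctan(150/1970) = 4.35°
∠[(j150)² + 264(j150) + 32760] = ∠[10260 + j39600] = 75.47°
∠G(j150) = 4.35° − 75.47° = -71.12°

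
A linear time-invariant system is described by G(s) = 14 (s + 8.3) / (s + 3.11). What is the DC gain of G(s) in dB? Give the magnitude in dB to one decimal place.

G(0) = 14 × 8.3 / 3.11 = 37.363
20 log₁₀(37.363) = 31.45 dB

31.4 dB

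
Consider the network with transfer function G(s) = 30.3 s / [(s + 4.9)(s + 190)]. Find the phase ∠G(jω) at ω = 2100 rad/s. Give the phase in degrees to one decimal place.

∠(j2100) = 90.00°
∠(j2100 + 4.9) = arctan(2100/4.9) = 89.87°
∠(j2100 + 190) = arctan(2100/190) = 84.83°
∠G(j2100) = 90.00° − (89.87° + 84.83°) = -84.70°

-84.7°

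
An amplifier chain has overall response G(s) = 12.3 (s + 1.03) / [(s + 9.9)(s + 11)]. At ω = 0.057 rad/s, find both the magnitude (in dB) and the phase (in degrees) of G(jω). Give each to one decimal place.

|j0.057 + 1.03| = √(0.057² + 1.03²) = 1.032
|j0.057 + 9.9| = √(0.057² + 9.9²) = 9.9
|j0.057 + 11| = √(0.057² + 11²) = 11
|G(j0.057)| = 12.3 × 1.032 / (9.9 × 11) = 0.11651
20 log₁₀(0.11651) = -18.67 dB
∠(j0.057 + 1.03) = arctan(0.057/1.03) = 3.17°
∠(j0.057 + 9.9) = arctan(0.057/9.9) = 0.33°
∠(j0.057 + 11) = arctan(0.057/11) = 0.30°
∠G(j0.057) = 3.17° − (0.33° + 0.30°) = 2.54°

|G| = -18.7 dB, ∠G = 2.5 deg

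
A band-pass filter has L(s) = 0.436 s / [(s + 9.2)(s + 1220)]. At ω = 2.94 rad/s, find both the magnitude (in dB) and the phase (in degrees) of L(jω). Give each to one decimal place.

|L| = -79.3 dB, ∠L = 72.1°

|j2.94| = 2.94
|j2.94 + 9.2| = √(2.94² + 9.2²) = 9.658
|j2.94 + 1220| = √(2.94² + 1220²) = 1220
|L(j2.94)| = 0.436 × 2.94 / (9.658 × 1220) = 0.00010879
20 log₁₀(0.00010879) = -79.27 dB
∠(j2.94) = 90.00°
∠(j2.94 + 9.2) = arctan(2.94/9.2) = 17.72°
∠(j2.94 + 1220) = arctan(2.94/1220) = 0.14°
∠L(j2.94) = 90.00° − (17.72° + 0.14°) = 72.14°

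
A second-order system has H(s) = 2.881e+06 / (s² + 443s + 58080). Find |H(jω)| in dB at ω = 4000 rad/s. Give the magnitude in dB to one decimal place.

-14.9 dB

|(j4000)² + 443(j4000) + 58080| = |-1.5942e+07 + j1.772e+06| = 1.604e+07
|H(j4000)| = 2.881e+06 / 1.604e+07 = 0.17961
20 log₁₀(0.17961) = -14.91 dB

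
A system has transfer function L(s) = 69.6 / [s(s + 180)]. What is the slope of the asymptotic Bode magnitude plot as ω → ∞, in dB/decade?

With 0 zeros and 2 poles, the high-frequency asymptotic slope is 20 × (0 − 2) = -40 dB/decade.

-40 dB/decade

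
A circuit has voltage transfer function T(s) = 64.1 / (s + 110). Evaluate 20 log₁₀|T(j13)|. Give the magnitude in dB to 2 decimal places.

|j13 + 110| = √(13² + 110²) = 110.8
|T(j13)| = 64.1 / 110.8 = 0.5787
20 log₁₀(0.5787) = -4.751 dB

-4.75 dB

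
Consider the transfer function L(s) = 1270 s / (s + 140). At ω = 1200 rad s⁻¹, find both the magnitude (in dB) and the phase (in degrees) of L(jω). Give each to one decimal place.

|L| = 62.0 dB, ∠L = 6.7°

|j1200| = 1200
|j1200 + 140| = √(1200² + 140²) = 1208
|L(j1200)| = 1270 × 1200 / 1208 = 1261.4
20 log₁₀(1261.4) = 62.02 dB
∠(j1200) = 90.00°
∠(j1200 + 140) = arctan(1200/140) = 83.35°
∠L(j1200) = 90.00° − 83.35° = 6.65°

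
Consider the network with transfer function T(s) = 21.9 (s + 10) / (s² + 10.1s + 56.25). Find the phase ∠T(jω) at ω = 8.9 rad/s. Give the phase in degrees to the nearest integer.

-63°

∠(j8.9 + 10) = arctan(8.9/10) = 41.67°
∠[(j8.9)² + 10.1(j8.9) + 56.25] = ∠[-22.96 + j89.89] = 104.33°
∠T(j8.9) = 41.67° − 104.33° = -62.66°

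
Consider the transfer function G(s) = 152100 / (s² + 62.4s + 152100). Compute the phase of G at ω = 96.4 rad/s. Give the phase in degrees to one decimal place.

∠[(j96.4)² + 62.4(j96.4) + 152100] = ∠[1.4281e+05 + j6015.4] = 2.41°
∠G(j96.4) = −2.41° = -2.41°

-2.4°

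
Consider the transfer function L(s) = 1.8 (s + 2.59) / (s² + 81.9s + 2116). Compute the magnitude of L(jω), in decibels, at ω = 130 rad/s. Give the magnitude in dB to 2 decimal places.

-37.82 dB

|j130 + 2.59| = √(130² + 2.59²) = 130
|(j130)² + 81.9(j130) + 2116| = |-14784 + j10647| = 1.822e+04
|L(j130)| = 1.8 × 130 / 1.822e+04 = 0.012846
20 log₁₀(0.012846) = -37.824 dB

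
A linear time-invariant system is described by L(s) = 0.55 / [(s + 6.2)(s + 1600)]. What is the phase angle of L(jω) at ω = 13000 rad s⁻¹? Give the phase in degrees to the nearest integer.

∠(j13000 + 6.2) = arctan(13000/6.2) = 89.97°
∠(j13000 + 1600) = arctan(13000/1600) = 82.98°
∠L(j13000) = − (89.97° + 82.98°) = -172.96°

-173°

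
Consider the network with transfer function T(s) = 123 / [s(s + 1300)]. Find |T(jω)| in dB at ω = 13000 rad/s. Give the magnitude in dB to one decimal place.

-122.8 dB

|j13000 + 1300| = √(13000² + 1300²) = 1.306e+04
|j13000| = 1.3e+04
|T(j13000)| = 123 / (1.306e+04 × 1.3e+04) = 7.242e-07
20 log₁₀(7.242e-07) = -122.80 dB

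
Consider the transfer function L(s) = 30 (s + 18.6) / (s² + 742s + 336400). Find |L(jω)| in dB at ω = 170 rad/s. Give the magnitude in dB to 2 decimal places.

-36.23 dB

|j170 + 18.6| = √(170² + 18.6²) = 171
|(j170)² + 742(j170) + 336400| = |3.075e+05 + j1.2614e+05| = 3.324e+05
|L(j170)| = 30 × 171 / 3.324e+05 = 0.015436
20 log₁₀(0.015436) = -36.229 dB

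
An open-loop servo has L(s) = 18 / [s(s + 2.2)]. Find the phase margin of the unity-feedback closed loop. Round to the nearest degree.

29°

Gain crossover: |L(jω)| = 1 at ω ≈ 3.97 rad/s.
∠L(j3.97) = −90° − arctan(3.97/2.2) ≈ -150.99°
PM = 180° + (-150.99°) = 29.01°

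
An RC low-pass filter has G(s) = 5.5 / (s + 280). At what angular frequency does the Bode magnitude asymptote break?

280 rad/sec

The single real pole at s = −280 gives a corner at ω = 280 rad/sec.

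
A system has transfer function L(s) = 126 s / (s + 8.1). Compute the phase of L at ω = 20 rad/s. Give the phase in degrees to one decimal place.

22.0°

∠(j20) = 90.00°
∠(j20 + 8.1) = arctan(20/8.1) = 67.95°
∠L(j20) = 90.00° − 67.95° = 22.05°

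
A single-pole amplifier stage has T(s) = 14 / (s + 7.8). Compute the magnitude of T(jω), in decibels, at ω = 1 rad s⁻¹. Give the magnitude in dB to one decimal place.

5.0 dB

|j1 + 7.8| = √(1² + 7.8²) = 7.864
|T(j1)| = 14 / 7.864 = 1.7803
20 log₁₀(1.7803) = 5.01 dB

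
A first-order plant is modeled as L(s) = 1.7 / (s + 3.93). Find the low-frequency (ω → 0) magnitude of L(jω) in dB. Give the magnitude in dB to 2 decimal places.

-7.28 dB

L(0) = 1.7 / 3.93 = 0.43257
20 log₁₀(0.43257) = -7.279 dB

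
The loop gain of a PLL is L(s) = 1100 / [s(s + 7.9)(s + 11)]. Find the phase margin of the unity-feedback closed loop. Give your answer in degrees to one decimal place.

Gain crossover: |L(jω)| = 1 at ω ≈ 7.55 rad/s.
∠L(j7.55) = −90° − arctan(7.55/7.9) − arctan(7.55/11) ≈ -168.15°
PM = 180° + (-168.15°) = 11.85°

11.9°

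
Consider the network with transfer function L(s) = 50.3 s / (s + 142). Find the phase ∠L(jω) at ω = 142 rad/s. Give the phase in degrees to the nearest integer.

∠(j142) = 90.00°
∠(j142 + 142) = arctan(142/142) = 45.00°
∠L(j142) = 90.00° − 45.00° = 45.00°

45°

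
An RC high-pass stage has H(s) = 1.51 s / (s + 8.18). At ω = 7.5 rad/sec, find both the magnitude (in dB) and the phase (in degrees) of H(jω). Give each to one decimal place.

|H| = 0.2 dB, ∠H = 47.5 deg

|j7.5| = 7.5
|j7.5 + 8.18| = √(7.5² + 8.18²) = 11.1
|H(j7.5)| = 1.51 × 7.5 / 11.1 = 1.0205
20 log₁₀(1.0205) = 0.18 dB
∠(j7.5) = 90.00°
∠(j7.5 + 8.18) = arctan(7.5/8.18) = 42.52°
∠H(j7.5) = 90.00° − 42.52° = 47.48°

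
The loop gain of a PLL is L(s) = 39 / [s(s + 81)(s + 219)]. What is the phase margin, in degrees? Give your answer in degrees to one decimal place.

90.0°

Gain crossover: |L(jω)| = 1 at ω ≈ 0.0022 rad/sec.
∠L(j0.0022) = −90° − arctan(0.0022/81) − arctan(0.0022/219) ≈ -90.00°
PM = 180° + (-90.00°) = 90.00°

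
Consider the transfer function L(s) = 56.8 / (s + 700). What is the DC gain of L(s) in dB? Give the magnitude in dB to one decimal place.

L(0) = 56.8 / 700 = 0.081143
20 log₁₀(0.081143) = -21.81 dB

-21.8 dB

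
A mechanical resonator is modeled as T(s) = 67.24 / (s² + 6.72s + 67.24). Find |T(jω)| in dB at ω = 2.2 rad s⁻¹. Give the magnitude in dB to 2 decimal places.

|(j2.2)² + 6.72(j2.2) + 67.24| = |62.4 + j14.784| = 64.13
|T(j2.2)| = 67.24 / 64.13 = 1.0485
20 log₁₀(1.0485) = 0.412 dB

0.41 dB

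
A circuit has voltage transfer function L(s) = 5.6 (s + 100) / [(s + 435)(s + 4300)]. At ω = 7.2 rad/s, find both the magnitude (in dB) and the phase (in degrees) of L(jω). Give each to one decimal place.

|L| = -70.5 dB, ∠L = 3.1°

|j7.2 + 100| = √(7.2² + 100²) = 100.3
|j7.2 + 435| = √(7.2² + 435²) = 435.1
|j7.2 + 4300| = √(7.2² + 4300²) = 4300
|L(j7.2)| = 5.6 × 100.3 / (435.1 × 4300) = 0.00030012
20 log₁₀(0.00030012) = -70.45 dB
∠(j7.2 + 100) = arctan(7.2/100) = 4.12°
∠(j7.2 + 435) = arctan(7.2/435) = 0.95°
∠(j7.2 + 4300) = arctan(7.2/4300) = 0.10°
∠L(j7.2) = 4.12° − (0.95° + 0.10°) = 3.07°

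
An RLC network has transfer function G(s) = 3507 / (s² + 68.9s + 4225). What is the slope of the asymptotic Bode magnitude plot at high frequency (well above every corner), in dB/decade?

With 0 zeros and 2 poles, the high-frequency asymptotic slope is 20 × (0 − 2) = -40 dB/decade.

-40 dB/decade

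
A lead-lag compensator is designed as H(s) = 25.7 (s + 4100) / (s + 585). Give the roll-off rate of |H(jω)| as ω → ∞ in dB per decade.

0 dB/decade

With 1 zero and 1 pole, the high-frequency asymptotic slope is 20 × (1 − 1) = 0 dB/decade.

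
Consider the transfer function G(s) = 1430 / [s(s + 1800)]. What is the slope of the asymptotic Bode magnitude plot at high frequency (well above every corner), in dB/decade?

With 0 zeros and 2 poles, the high-frequency asymptotic slope is 20 × (0 − 2) = -40 dB/decade.

-40 dB/decade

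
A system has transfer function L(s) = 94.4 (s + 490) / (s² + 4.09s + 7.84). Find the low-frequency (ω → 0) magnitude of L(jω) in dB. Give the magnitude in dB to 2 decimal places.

L(0) = 94.4 × 490 / 7.84 = 5900
20 log₁₀(5900) = 75.417 dB

75.42 dB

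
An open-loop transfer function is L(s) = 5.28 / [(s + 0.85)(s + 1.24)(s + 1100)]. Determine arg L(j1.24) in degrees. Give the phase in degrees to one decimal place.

∠(j1.24 + 0.85) = arctan(1.24/0.85) = 55.57°
∠(j1.24 + 1.24) = arctan(1.24/1.24) = 45.00°
∠(j1.24 + 1100) = arctan(1.24/1100) = 0.06°
∠L(j1.24) = − (55.57° + 45.00° + 0.06°) = -100.63°

-100.6 deg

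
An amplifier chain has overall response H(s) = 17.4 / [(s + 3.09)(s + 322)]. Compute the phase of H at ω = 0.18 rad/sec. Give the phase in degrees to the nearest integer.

∠(j0.18 + 3.09) = arctan(0.18/3.09) = 3.33°
∠(j0.18 + 322) = arctan(0.18/322) = 0.03°
∠H(j0.18) = − (3.33° + 0.03°) = -3.37°

-3°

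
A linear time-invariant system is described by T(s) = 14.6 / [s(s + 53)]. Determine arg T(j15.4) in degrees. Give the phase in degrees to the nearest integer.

-106°

∠(j15.4 + 53) = arctan(15.4/53) = 16.20°
∠(j15.4) = 90.00°
∠T(j15.4) = − (16.20° + 90.00°) = -106.20°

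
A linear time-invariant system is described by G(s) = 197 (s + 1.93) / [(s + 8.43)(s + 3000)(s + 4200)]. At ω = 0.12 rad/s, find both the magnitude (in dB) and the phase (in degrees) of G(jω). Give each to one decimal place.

|j0.12 + 1.93| = √(0.12² + 1.93²) = 1.934
|j0.12 + 8.43| = √(0.12² + 8.43²) = 8.431
|j0.12 + 3000| = √(0.12² + 3000²) = 3000
|j0.12 + 4200| = √(0.12² + 4200²) = 4200
|G(j0.12)| = 197 × 1.934 / (8.431 × 3000 × 4200) = 3.5861e-06
20 log₁₀(3.5861e-06) = -108.91 dB
∠(j0.12 + 1.93) = arctan(0.12/1.93) = 3.56°
∠(j0.12 + 8.43) = arctan(0.12/8.43) = 0.82°
∠(j0.12 + 3000) = arctan(0.12/3000) = 0.00°
∠(j0.12 + 4200) = arctan(0.12/4200) = 0.00°
∠G(j0.12) = 3.56° − (0.82° + 0.00° + 0.00°) = 2.74°

|G| = -108.9 dB, ∠G = 2.7°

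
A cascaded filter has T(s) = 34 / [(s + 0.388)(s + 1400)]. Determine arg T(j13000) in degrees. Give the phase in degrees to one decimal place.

∠(j13000 + 0.388) = arctan(13000/0.388) = 90.00°
∠(j13000 + 1400) = arctan(13000/1400) = 83.85°
∠T(j13000) = − (90.00° + 83.85°) = -173.85°

-173.9 deg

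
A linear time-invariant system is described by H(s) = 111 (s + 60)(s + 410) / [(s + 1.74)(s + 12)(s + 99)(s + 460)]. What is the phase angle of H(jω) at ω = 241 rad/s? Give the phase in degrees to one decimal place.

∠(j241 + 60) = arctan(241/60) = 76.02°
∠(j241 + 410) = arctan(241/410) = 30.45°
∠(j241 + 1.74) = arctan(241/1.74) = 89.59°
∠(j241 + 12) = arctan(241/12) = 87.15°
∠(j241 + 99) = arctan(241/99) = 67.67°
∠(j241 + 460) = arctan(241/460) = 27.65°
∠H(j241) = 76.02° + 30.45° − (89.59° + 87.15° + 67.67° + 27.65°) = -165.59°

-165.6°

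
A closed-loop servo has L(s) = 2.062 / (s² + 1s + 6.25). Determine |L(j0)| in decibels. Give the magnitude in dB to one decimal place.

L(0) = 2.062 / 6.25 = 0.32992
20 log₁₀(0.32992) = -9.63 dB

-9.6 dB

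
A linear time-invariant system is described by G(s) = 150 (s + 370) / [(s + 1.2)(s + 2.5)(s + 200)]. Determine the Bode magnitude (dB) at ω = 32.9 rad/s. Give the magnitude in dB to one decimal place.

-11.9 dB

|j32.9 + 370| = √(32.9² + 370²) = 371.5
|j32.9 + 1.2| = √(32.9² + 1.2²) = 32.92
|j32.9 + 2.5| = √(32.9² + 2.5²) = 32.99
|j32.9 + 200| = √(32.9² + 200²) = 202.7
|G(j32.9)| = 150 × 371.5 / (32.92 × 32.99 × 202.7) = 0.25307
20 log₁₀(0.25307) = -11.94 dB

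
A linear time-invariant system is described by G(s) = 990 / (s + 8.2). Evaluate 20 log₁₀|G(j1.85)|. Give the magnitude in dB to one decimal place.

41.4 dB

|j1.85 + 8.2| = √(1.85² + 8.2²) = 8.406
|G(j1.85)| = 990 / 8.406 = 117.77
20 log₁₀(117.77) = 41.42 dB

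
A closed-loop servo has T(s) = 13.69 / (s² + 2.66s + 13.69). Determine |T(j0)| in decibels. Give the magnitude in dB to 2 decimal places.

T(0) = 13.69 / 13.69 = 1
20 log₁₀(1) = 0.000 dB

0.00 dB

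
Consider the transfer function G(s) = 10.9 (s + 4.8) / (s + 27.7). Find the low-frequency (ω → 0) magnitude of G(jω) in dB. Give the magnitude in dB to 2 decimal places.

G(0) = 10.9 × 4.8 / 27.7 = 1.8888
20 log₁₀(1.8888) = 5.524 dB

5.52 dB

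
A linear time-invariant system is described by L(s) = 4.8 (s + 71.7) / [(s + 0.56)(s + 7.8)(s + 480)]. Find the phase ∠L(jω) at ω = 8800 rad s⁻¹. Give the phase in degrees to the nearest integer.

-177°

∠(j8800 + 71.7) = arctan(8800/71.7) = 89.53°
∠(j8800 + 0.56) = arctan(8800/0.56) = 90.00°
∠(j8800 + 7.8) = arctan(8800/7.8) = 89.95°
∠(j8800 + 480) = arctan(8800/480) = 86.88°
∠L(j8800) = 89.53° − (90.00° + 89.95° + 86.88°) = -177.29°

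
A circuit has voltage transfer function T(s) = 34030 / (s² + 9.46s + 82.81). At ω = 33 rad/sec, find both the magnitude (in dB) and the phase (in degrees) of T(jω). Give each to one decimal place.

|T| = 30.2 dB, ∠T = -162.8°

|(j33)² + 9.46(j33) + 82.81| = |-1006.2 + j312.18| = 1054
|T(j33)| = 34030 / 1054 = 32.302
20 log₁₀(32.302) = 30.18 dB
∠[(j33)² + 9.46(j33) + 82.81] = ∠[-1006.2 + j312.18] = 162.76°
∠T(j33) = −162.76° = -162.76°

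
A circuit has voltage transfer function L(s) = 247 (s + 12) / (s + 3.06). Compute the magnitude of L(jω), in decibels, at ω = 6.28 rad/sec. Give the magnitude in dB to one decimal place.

53.6 dB

|j6.28 + 12| = √(6.28² + 12²) = 13.54
|j6.28 + 3.06| = √(6.28² + 3.06²) = 6.986
|L(j6.28)| = 247 × 13.54 / 6.986 = 478.88
20 log₁₀(478.88) = 53.60 dB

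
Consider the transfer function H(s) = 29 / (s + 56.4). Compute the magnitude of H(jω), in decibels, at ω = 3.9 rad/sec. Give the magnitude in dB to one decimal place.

|j3.9 + 56.4| = √(3.9² + 56.4²) = 56.53
|H(j3.9)| = 29 / 56.53 = 0.51296
20 log₁₀(0.51296) = -5.80 dB

-5.8 dB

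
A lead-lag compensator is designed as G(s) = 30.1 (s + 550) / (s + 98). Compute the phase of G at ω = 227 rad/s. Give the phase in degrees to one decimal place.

-44.2°

∠(j227 + 550) = arctan(227/550) = 22.43°
∠(j227 + 98) = arctan(227/98) = 66.65°
∠G(j227) = 22.43° − 66.65° = -44.22°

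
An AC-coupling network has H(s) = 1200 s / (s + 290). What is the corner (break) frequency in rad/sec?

The single real pole at s = −290 gives a corner at ω = 290 rad/sec.

290 rad/sec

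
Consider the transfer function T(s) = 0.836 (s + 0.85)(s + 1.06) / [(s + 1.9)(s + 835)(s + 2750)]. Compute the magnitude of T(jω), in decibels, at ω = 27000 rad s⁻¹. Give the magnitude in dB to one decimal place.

|j27000 + 0.85| = √(27000² + 0.85²) = 2.7e+04
|j27000 + 1.06| = √(27000² + 1.06²) = 2.7e+04
|j27000 + 1.9| = √(27000² + 1.9²) = 2.7e+04
|j27000 + 835| = √(27000² + 835²) = 2.701e+04
|j27000 + 2750| = √(27000² + 2750²) = 2.714e+04
|T(j27000)| = 0.836 × 2.7e+04 × 2.7e+04 / (2.7e+04 × 2.701e+04 × 2.714e+04) = 3.0789e-05
20 log₁₀(3.0789e-05) = -90.23 dB

-90.2 dB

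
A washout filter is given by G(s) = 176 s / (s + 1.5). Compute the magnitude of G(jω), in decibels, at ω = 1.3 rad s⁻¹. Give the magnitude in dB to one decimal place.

|j1.3| = 1.3
|j1.3 + 1.5| = √(1.3² + 1.5²) = 1.985
|G(j1.3)| = 176 × 1.3 / 1.985 = 115.27
20 log₁₀(115.27) = 41.23 dB

41.2 dB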